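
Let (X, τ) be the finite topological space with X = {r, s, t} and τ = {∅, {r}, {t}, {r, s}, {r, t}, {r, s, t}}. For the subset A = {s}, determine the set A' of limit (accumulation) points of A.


A' = ∅

For each x ∈ X, list the open sets U ∈ τ with x ∈ U, then check whether U ∩ (A ∖ {x}) ≠ ∅ for every such U.
  x = r: open {r} ∋ x has {r} ∩ (A ∖ {r}) = ∅, so x is NOT a limit point.
  x = s: open {r, s} ∋ x has {r, s} ∩ (A ∖ {s}) = ∅, so x is NOT a limit point.
  x = t: open {t} ∋ x has {t} ∩ (A ∖ {t}) = ∅, so x is NOT a limit point.
Collecting: A' = ∅.


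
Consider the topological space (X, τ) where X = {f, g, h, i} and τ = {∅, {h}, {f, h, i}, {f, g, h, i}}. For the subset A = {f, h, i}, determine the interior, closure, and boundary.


int(A) = {f, h, i}, cl(A) = {f, g, h, i}, ∂A = {g}.

Closed sets in (X, τ) are complements of opens:
  closed(X, τ) = {∅, {g}, {f, g, i}, {f, g, h, i}}.
int(A) = ⋃ {U ∈ τ : U ⊆ A}. Opens contained in A: ∅, {h}, {f, h, i}.
Taking the union of these: int(A) = {f, h, i}.
cl(A) = ⋂ {C closed : A ⊆ C}. Closed sets containing A: {f, g, h, i}.
Intersecting these: cl(A) = {f, g, h, i}.
∂A = cl(A) ∖ int(A) = {f, g, h, i} ∖ {f, h, i} = {g}.


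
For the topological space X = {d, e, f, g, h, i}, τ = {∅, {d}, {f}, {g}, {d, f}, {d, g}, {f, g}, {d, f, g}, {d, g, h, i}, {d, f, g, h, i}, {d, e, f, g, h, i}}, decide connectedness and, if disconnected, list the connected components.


(X, τ) is connected.

Find clopen sets (U ∈ τ with X ∖ U ∈ τ):
  U = ∅, X ∖ U = {d, e, f, g, h, i} — both open, so U is clopen.
  U = {d, e, f, g, h, i}, X ∖ U = ∅ — both open, so U is clopen.
Only trivial clopens (∅ and X) exist, so (X, τ) is connected.
Compute connected components by grouping points that agree on all clopens:
  component: {d, e, f, g, h, i}


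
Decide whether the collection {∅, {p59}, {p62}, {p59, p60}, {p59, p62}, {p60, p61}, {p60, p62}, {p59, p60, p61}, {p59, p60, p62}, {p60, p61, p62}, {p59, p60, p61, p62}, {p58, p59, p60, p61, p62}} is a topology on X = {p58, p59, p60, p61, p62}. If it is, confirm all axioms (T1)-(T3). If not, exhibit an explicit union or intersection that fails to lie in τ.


τ is NOT a topology on X.

Axiom (T1): ∅ ∈ τ? Yes; X ∈ τ? Yes.
Axiom (T2/T3): check pairwise unions and intersections of members of τ.
Counterexample for (T3): {p59, p60} ∩ {p60, p61} = {p60} ∉ τ. Therefore τ is NOT a topology.


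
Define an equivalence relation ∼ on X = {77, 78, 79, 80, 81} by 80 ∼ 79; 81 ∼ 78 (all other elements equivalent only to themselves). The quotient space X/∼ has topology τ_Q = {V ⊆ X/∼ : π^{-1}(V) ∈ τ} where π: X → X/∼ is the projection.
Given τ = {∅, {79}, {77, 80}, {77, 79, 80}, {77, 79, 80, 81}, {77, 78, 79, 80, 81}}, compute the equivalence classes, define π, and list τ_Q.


X/∼ = {[77], [78=81], [79=80]}; |τ_Q| = 3.

Equivalence classes: [77], [78=81], [79=80].
Quotient map π: X → X/∼ sends 77 ↦ [77], 78 ↦ [78=81], 79 ↦ [79=80], 80 ↦ [79=80], 81 ↦ [78=81].
For each subset V ⊆ X/∼, compute π^{-1}(V) ⊆ X and check whether π^{-1}(V) ∈ τ. V is open in τ_Q iff π^{-1}(V) ∈ τ.
  V = {}: π^{-1}(V) = ∅ ∈ τ ✓.
  V = {[77]}: π^{-1}(V) = {77} ∉ τ ✗.
  V = {[78=81]}: π^{-1}(V) = {78, 81} ∉ τ ✗.
  V = {[77], [78=81]}: π^{-1}(V) = {77, 78, 81} ∉ τ ✗.
  V = {[79=80]}: π^{-1}(V) = {79, 80} ∉ τ ✗.
  V = {[77], [79=80]}: π^{-1}(V) = {77, 79, 80} ∈ τ ✓.
  V = {[78=81], [79=80]}: π^{-1}(V) = {78, 79, 80, 81} ∉ τ ✗.
  V = {[77], [78=81], [79=80]}: π^{-1}(V) = {77, 78, 79, 80, 81} ∈ τ ✓.
Open sets in the quotient: τ_Q = {{}, {[77], [79=80]}, {[77], [78=81], [79=80]}} (3 elements).


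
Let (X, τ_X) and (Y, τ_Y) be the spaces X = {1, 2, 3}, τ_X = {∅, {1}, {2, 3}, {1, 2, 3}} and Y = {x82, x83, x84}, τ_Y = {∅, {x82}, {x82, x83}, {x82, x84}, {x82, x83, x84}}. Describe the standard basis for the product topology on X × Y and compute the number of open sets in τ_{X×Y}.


Basis B = {∅ × ∅, {1} × {x82}, {1} × {x82, x83}, {1} × {x82, x84}, {2, 3} × {x82}, {1} × {x82, x83, x84}, {1, 2, 3} × {x82}, {2, 3} × {x82, x83}, {2, 3} × {x82, x84}, {1, 2, 3} × {x82, x83}, {1, 2, 3} × {x82, x84}, {2, 3} × {x82, x83, x84}, {1, 2, 3} × {x82, x83, x84}}; |τ_{X×Y}| = 25.

Enumerate products U × V with U ∈ τ_X, V ∈ τ_Y (deduplicated):
  ∅ × ∅ = {} (∅)
  {1} × {x82} = {(1,x82)}
  {1} × {x82, x83} = {(1,x82), (1,x83)}
  {1} × {x82, x84} = {(1,x82), (1,x84)}
  {2, 3} × {x82} = {(2,x82), (3,x82)}
  {1} × {x82, x83, x84} = {(1,x82), (1,x83), (1,x84)}
  {1, 2, 3} × {x82} = {(1,x82), (2,x82), (3,x82)}
  {2, 3} × {x82, x83} = {(2,x82), (2,x83), (3,x82), (3,x83)}
  {2, 3} × {x82, x84} = {(2,x82), (2,x84), (3,x82), (3,x84)}
  {1, 2, 3} × {x82, x83} = {(1,x82), (1,x83), (2,x82), (2,x83), (3,x82), (3,x83)}
  {1, 2, 3} × {x82, x84} = {(1,x82), (1,x84), (2,x82), (2,x84), (3,x82), (3,x84)}
  {2, 3} × {x82, x83, x84} = {(2,x82), (2,x83), (2,x84), (3,x82), (3,x83), (3,x84)}
  {1, 2, 3} × {x82, x83, x84} = {(1,x82), (1,x83), (1,x84), (2,x82), (2,x83), (2,x84), (3,x82), (3,x83), (3,x84)}
These 13 distinct sets form the basis B.
Close under arbitrary unions to get τ_{X×Y}; counting gives |τ_{X×Y}| = 25.


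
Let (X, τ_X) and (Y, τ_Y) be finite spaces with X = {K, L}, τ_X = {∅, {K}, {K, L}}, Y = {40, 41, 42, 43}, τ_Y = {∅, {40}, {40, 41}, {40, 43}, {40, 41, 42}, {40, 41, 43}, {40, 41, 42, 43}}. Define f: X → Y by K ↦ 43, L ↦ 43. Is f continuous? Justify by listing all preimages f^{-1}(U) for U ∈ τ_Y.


f IS continuous.

Compute f^{-1}(U) for each U ∈ τ_Y:
  U = ∅: f^{-1}(U) = ∅ ∈ τ_X ✓.
  U = {40}: f^{-1}(U) = ∅ ∈ τ_X ✓.
  U = {40, 41}: f^{-1}(U) = ∅ ∈ τ_X ✓.
  U = {40, 43}: f^{-1}(U) = {K, L} ∈ τ_X ✓.
  U = {40, 41, 42}: f^{-1}(U) = ∅ ∈ τ_X ✓.
  U = {40, 41, 43}: f^{-1}(U) = {K, L} ∈ τ_X ✓.
  U = {40, 41, 42, 43}: f^{-1}(U) = {K, L} ∈ τ_X ✓.
Every preimage lies in τ_X, so f IS continuous.


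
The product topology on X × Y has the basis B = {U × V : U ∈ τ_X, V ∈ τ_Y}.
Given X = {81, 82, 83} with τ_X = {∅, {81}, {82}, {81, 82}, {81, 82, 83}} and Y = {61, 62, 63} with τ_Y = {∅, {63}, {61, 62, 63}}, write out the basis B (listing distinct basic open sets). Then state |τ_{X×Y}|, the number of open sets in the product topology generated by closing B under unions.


Basis B = {∅ × ∅, {81} × {63}, {82} × {63}, {81, 82} × {63}, {81} × {61, 62, 63}, {81, 82, 83} × {63}, {82} × {61, 62, 63}, {81, 82} × {61, 62, 63}, {81, 82, 83} × {61, 62, 63}}; |τ_{X×Y}| = 14.

Enumerate products U × V with U ∈ τ_X, V ∈ τ_Y (deduplicated):
  ∅ × ∅ = {} (∅)
  {81} × {63} = {(81,63)}
  {82} × {63} = {(82,63)}
  {81, 82} × {63} = {(81,63), (82,63)}
  {81} × {61, 62, 63} = {(81,61), (81,62), (81,63)}
  {81, 82, 83} × {63} = {(81,63), (82,63), (83,63)}
  {82} × {61, 62, 63} = {(82,61), (82,62), (82,63)}
  {81, 82} × {61, 62, 63} = {(81,61), (81,62), (81,63), (82,61), (82,62), (82,63)}
  {81, 82, 83} × {61, 62, 63} = {(81,61), (81,62), (81,63), (82,61), (82,62), (82,63), (83,61), (83,62), (83,63)}
These 9 distinct sets form the basis B.
Close under arbitrary unions to get τ_{X×Y}; counting gives |τ_{X×Y}| = 14.


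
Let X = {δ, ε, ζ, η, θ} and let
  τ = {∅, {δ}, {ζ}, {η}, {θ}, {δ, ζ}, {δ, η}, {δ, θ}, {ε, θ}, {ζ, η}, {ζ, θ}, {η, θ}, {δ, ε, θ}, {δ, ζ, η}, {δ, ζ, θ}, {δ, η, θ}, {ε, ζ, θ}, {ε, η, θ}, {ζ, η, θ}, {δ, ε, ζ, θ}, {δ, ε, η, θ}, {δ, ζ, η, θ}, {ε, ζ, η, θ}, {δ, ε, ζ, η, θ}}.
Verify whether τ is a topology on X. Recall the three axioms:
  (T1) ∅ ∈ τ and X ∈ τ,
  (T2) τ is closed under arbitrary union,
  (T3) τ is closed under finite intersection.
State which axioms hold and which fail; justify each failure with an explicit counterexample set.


τ IS a topology on X.

Axiom (T1): ∅ ∈ τ? Yes; X ∈ τ? Yes.
Axiom (T2/T3): check pairwise unions and intersections of members of τ.
All pairwise intersections and unions checked — each lies in τ. Therefore τ satisfies (T1), (T2), (T3): it IS a topology on X.


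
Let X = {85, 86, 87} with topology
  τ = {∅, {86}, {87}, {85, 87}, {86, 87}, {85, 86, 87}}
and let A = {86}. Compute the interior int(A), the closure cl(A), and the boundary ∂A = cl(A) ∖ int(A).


int(A) = {86}, cl(A) = {86}, ∂A = ∅.

Closed sets in (X, τ) are complements of opens:
  closed(X, τ) = {∅, {85}, {86}, {85, 86}, {85, 87}, {85, 86, 87}}.
int(A) = ⋃ {U ∈ τ : U ⊆ A}. Opens contained in A: ∅, {86}.
Taking the union of these: int(A) = {86}.
cl(A) = ⋂ {C closed : A ⊆ C}. Closed sets containing A: {86}, {85, 86}, {85, 86, 87}.
Intersecting these: cl(A) = {86}.
∂A = cl(A) ∖ int(A) = {86} ∖ {86} = ∅.


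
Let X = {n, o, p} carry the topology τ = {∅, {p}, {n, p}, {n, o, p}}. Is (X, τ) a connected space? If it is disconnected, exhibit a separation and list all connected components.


(X, τ) is connected.

Find clopen sets (U ∈ τ with X ∖ U ∈ τ):
  U = ∅, X ∖ U = {n, o, p} — both open, so U is clopen.
  U = {n, o, p}, X ∖ U = ∅ — both open, so U is clopen.
Only trivial clopens (∅ and X) exist, so (X, τ) is connected.
Compute connected components by grouping points that agree on all clopens:
  component: {n, o, p}


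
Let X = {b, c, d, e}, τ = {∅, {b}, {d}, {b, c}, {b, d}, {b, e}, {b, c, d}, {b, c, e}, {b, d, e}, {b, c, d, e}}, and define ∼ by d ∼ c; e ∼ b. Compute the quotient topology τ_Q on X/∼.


X/∼ = {[b=e], [c=d]}; |τ_Q| = 3.

Equivalence classes: [b=e], [c=d].
Quotient map π: X → X/∼ sends b ↦ [b=e], c ↦ [c=d], d ↦ [c=d], e ↦ [b=e].
For each subset V ⊆ X/∼, compute π^{-1}(V) ⊆ X and check whether π^{-1}(V) ∈ τ. V is open in τ_Q iff π^{-1}(V) ∈ τ.
  V = {}: π^{-1}(V) = ∅ ∈ τ ✓.
  V = {[b=e]}: π^{-1}(V) = {b, e} ∈ τ ✓.
  V = {[c=d]}: π^{-1}(V) = {c, d} ∉ τ ✗.
  V = {[b=e], [c=d]}: π^{-1}(V) = {b, c, d, e} ∈ τ ✓.
Open sets in the quotient: τ_Q = {{}, {[b=e]}, {[b=e], [c=d]}} (3 elements).


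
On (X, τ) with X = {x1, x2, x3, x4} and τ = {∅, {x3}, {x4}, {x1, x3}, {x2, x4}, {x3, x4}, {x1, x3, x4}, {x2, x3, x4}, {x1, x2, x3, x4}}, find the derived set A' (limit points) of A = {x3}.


A' = {x1}

For each x ∈ X, list the open sets U ∈ τ with x ∈ U, then check whether U ∩ (A ∖ {x}) ≠ ∅ for every such U.
  x = x1: opens ∋ x are {x1, x3}, {x1, x3, x4}, {x1, x2, x3, x4}; each meets A ∖ {x1}, so x IS a limit point.
  x = x2: open {x2, x4} ∋ x has {x2, x4} ∩ (A ∖ {x2}) = ∅, so x is NOT a limit point.
  x = x3: open {x3} ∋ x has {x3} ∩ (A ∖ {x3}) = ∅, so x is NOT a limit point.
  x = x4: open {x4} ∋ x has {x4} ∩ (A ∖ {x4}) = ∅, so x is NOT a limit point.
Collecting: A' = {x1}.


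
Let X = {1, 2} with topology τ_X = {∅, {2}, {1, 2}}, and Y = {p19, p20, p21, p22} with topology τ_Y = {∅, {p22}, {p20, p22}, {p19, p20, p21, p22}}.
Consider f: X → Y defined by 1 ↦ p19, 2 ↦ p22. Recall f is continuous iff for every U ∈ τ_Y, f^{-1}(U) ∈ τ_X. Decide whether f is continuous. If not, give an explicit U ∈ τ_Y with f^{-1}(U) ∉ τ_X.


f IS continuous.

Compute f^{-1}(U) for each U ∈ τ_Y:
  U = ∅: f^{-1}(U) = ∅ ∈ τ_X ✓.
  U = {p22}: f^{-1}(U) = {2} ∈ τ_X ✓.
  U = {p20, p22}: f^{-1}(U) = {2} ∈ τ_X ✓.
  U = {p19, p20, p21, p22}: f^{-1}(U) = {1, 2} ∈ τ_X ✓.
Every preimage lies in τ_X, so f IS continuous.


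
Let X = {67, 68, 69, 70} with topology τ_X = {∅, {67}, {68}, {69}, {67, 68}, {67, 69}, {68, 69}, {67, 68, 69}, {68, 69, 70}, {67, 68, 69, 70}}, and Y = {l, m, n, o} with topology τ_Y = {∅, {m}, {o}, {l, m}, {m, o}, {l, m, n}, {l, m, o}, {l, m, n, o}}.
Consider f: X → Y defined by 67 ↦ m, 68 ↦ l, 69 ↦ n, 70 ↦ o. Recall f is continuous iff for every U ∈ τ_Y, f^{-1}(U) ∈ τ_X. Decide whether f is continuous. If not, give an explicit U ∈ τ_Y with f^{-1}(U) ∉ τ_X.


f is NOT continuous.

Compute f^{-1}(U) for each U ∈ τ_Y:
  U = ∅: f^{-1}(U) = ∅ ∈ τ_X ✓.
  U = {m}: f^{-1}(U) = {67} ∈ τ_X ✓.
  U = {o}: f^{-1}(U) = {70} ∉ τ_X ✗.
  U = {l, m}: f^{-1}(U) = {67, 68} ∈ τ_X ✓.
  U = {m, o}: f^{-1}(U) = {67, 70} ∉ τ_X ✗.
  U = {l, m, n}: f^{-1}(U) = {67, 68, 69} ∈ τ_X ✓.
  U = {l, m, o}: f^{-1}(U) = {67, 68, 70} ∉ τ_X ✗.
  U = {l, m, n, o}: f^{-1}(U) = {67, 68, 69, 70} ∈ τ_X ✓.
Found U = {o} with f^{-1}(U) = {70} not in τ_X. Therefore f is NOT continuous.


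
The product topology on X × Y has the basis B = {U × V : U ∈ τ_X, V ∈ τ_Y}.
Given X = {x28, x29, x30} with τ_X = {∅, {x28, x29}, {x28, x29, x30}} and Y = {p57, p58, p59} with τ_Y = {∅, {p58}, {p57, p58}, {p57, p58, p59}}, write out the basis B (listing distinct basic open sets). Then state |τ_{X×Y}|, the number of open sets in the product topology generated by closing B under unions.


Basis B = {∅ × ∅, {x28, x29} × {p58}, {x28, x29, x30} × {p58}, {x28, x29} × {p57, p58}, {x28, x29} × {p57, p58, p59}, {x28, x29, x30} × {p57, p58}, {x28, x29, x30} × {p57, p58, p59}}; |τ_{X×Y}| = 10.

Enumerate products U × V with U ∈ τ_X, V ∈ τ_Y (deduplicated):
  ∅ × ∅ = {} (∅)
  {x28, x29} × {p58} = {(x28,p58), (x29,p58)}
  {x28, x29, x30} × {p58} = {(x28,p58), (x29,p58), (x30,p58)}
  {x28, x29} × {p57, p58} = {(x28,p57), (x28,p58), (x29,p57), (x29,p58)}
  {x28, x29} × {p57, p58, p59} = {(x28,p57), (x28,p58), (x28,p59), (x29,p57), (x29,p58), (x29,p59)}
  {x28, x29, x30} × {p57, p58} = {(x28,p57), (x28,p58), (x29,p57), (x29,p58), (x30,p57), (x30,p58)}
  {x28, x29, x30} × {p57, p58, p59} = {(x28,p57), (x28,p58), (x28,p59), (x29,p57), (x29,p58), (x29,p59), (x30,p57), (x30,p58), (x30,p59)}
These 7 distinct sets form the basis B.
Close under arbitrary unions to get τ_{X×Y}; counting gives |τ_{X×Y}| = 10.


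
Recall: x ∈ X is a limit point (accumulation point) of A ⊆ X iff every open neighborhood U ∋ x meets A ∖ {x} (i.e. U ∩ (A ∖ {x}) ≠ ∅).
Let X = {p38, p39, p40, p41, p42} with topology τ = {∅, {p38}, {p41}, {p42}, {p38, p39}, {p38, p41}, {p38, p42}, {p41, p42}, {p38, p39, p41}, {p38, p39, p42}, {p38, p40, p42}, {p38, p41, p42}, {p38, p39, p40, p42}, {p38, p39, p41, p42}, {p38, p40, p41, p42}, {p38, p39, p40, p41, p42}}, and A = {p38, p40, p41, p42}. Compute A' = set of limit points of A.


A' = {p39, p40}

For each x ∈ X, list the open sets U ∈ τ with x ∈ U, then check whether U ∩ (A ∖ {x}) ≠ ∅ for every such U.
  x = p38: open {p38} ∋ x has {p38} ∩ (A ∖ {p38}) = ∅, so x is NOT a limit point.
  x = p39: opens ∋ x are {p38, p39}, {p38, p39, p41}, {p38, p39, p42}, {p38, p39, p40, p42}, {p38, p39, p41, p42}, {p38, p39, p40, p41, p42}; each meets A ∖ {p39}, so x IS a limit point.
  x = p40: opens ∋ x are {p38, p40, p42}, {p38, p39, p40, p42}, {p38, p40, p41, p42}, {p38, p39, p40, p41, p42}; each meets A ∖ {p40}, so x IS a limit point.
  x = p41: open {p41} ∋ x has {p41} ∩ (A ∖ {p41}) = ∅, so x is NOT a limit point.
  x = p42: open {p42} ∋ x has {p42} ∩ (A ∖ {p42}) = ∅, so x is NOT a limit point.
Collecting: A' = {p39, p40}.


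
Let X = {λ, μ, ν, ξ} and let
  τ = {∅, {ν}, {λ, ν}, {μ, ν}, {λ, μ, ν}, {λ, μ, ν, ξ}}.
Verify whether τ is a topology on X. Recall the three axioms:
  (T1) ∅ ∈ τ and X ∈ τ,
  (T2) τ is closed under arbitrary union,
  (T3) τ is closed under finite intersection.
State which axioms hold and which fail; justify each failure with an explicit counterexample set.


τ IS a topology on X.

Axiom (T1): ∅ ∈ τ? Yes; X ∈ τ? Yes.
Axiom (T2/T3): check pairwise unions and intersections of members of τ.
All pairwise intersections and unions checked — each lies in τ. Therefore τ satisfies (T1), (T2), (T3): it IS a topology on X.


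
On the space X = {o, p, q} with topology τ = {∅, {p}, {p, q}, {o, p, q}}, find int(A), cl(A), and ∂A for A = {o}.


int(A) = ∅, cl(A) = {o}, ∂A = {o}.

Closed sets in (X, τ) are complements of opens:
  closed(X, τ) = {∅, {o}, {o, q}, {o, p, q}}.
int(A) = ⋃ {U ∈ τ : U ⊆ A}. Opens contained in A: ∅.
Taking the union of these: int(A) = ∅.
cl(A) = ⋂ {C closed : A ⊆ C}. Closed sets containing A: {o}, {o, q}, {o, p, q}.
Intersecting these: cl(A) = {o}.
∂A = cl(A) ∖ int(A) = {o} ∖ ∅ = {o}.


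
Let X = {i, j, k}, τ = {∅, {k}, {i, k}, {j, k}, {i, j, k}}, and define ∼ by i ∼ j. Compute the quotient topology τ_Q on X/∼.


X/∼ = {[i=j], [k]}; |τ_Q| = 3.

Equivalence classes: [i=j], [k].
Quotient map π: X → X/∼ sends i ↦ [i=j], j ↦ [i=j], k ↦ [k].
For each subset V ⊆ X/∼, compute π^{-1}(V) ⊆ X and check whether π^{-1}(V) ∈ τ. V is open in τ_Q iff π^{-1}(V) ∈ τ.
  V = {}: π^{-1}(V) = ∅ ∈ τ ✓.
  V = {[i=j]}: π^{-1}(V) = {i, j} ∉ τ ✗.
  V = {[k]}: π^{-1}(V) = {k} ∈ τ ✓.
  V = {[i=j], [k]}: π^{-1}(V) = {i, j, k} ∈ τ ✓.
Open sets in the quotient: τ_Q = {{}, {[k]}, {[i=j], [k]}} (3 elements).


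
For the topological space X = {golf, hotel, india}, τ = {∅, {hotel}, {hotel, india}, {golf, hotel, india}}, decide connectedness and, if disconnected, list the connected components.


(X, τ) is connected.

Find clopen sets (U ∈ τ with X ∖ U ∈ τ):
  U = ∅, X ∖ U = {golf, hotel, india} — both open, so U is clopen.
  U = {golf, hotel, india}, X ∖ U = ∅ — both open, so U is clopen.
Only trivial clopens (∅ and X) exist, so (X, τ) is connected.
Compute connected components by grouping points that agree on all clopens:
  component: {golf, hotel, india}


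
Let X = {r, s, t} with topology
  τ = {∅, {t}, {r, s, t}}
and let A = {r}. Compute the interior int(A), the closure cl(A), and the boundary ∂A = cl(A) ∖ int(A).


int(A) = ∅, cl(A) = {r, s}, ∂A = {r, s}.

Closed sets in (X, τ) are complements of opens:
  closed(X, τ) = {∅, {r, s}, {r, s, t}}.
int(A) = ⋃ {U ∈ τ : U ⊆ A}. Opens contained in A: ∅.
Taking the union of these: int(A) = ∅.
cl(A) = ⋂ {C closed : A ⊆ C}. Closed sets containing A: {r, s}, {r, s, t}.
Intersecting these: cl(A) = {r, s}.
∂A = cl(A) ∖ int(A) = {r, s} ∖ ∅ = {r, s}.


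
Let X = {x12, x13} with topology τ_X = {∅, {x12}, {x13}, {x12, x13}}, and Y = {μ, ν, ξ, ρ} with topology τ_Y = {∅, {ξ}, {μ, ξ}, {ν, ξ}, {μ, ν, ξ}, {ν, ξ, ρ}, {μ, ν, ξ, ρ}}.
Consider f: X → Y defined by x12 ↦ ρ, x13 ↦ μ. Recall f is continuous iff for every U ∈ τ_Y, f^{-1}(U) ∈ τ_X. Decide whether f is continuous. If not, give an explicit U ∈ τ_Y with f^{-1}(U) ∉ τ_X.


f IS continuous.

Compute f^{-1}(U) for each U ∈ τ_Y:
  U = ∅: f^{-1}(U) = ∅ ∈ τ_X ✓.
  U = {ξ}: f^{-1}(U) = ∅ ∈ τ_X ✓.
  U = {μ, ξ}: f^{-1}(U) = {x13} ∈ τ_X ✓.
  U = {ν, ξ}: f^{-1}(U) = ∅ ∈ τ_X ✓.
  U = {μ, ν, ξ}: f^{-1}(U) = {x13} ∈ τ_X ✓.
  U = {ν, ξ, ρ}: f^{-1}(U) = {x12} ∈ τ_X ✓.
  U = {μ, ν, ξ, ρ}: f^{-1}(U) = {x12, x13} ∈ τ_X ✓.
Every preimage lies in τ_X, so f IS continuous.


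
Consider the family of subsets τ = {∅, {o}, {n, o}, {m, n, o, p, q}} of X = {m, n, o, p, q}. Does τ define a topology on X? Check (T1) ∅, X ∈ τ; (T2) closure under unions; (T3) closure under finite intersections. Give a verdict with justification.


τ IS a topology on X.

Axiom (T1): ∅ ∈ τ? Yes; X ∈ τ? Yes.
Axiom (T2/T3): check pairwise unions and intersections of members of τ.
All pairwise intersections and unions checked — each lies in τ. Therefore τ satisfies (T1), (T2), (T3): it IS a topology on X.


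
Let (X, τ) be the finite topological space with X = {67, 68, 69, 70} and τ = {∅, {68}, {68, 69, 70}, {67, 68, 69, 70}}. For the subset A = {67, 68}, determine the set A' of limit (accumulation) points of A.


A' = {67, 69, 70}

For each x ∈ X, list the open sets U ∈ τ with x ∈ U, then check whether U ∩ (A ∖ {x}) ≠ ∅ for every such U.
  x = 67: opens ∋ x are {67, 68, 69, 70}; each meets A ∖ {67}, so x IS a limit point.
  x = 68: open {68} ∋ x has {68} ∩ (A ∖ {68}) = ∅, so x is NOT a limit point.
  x = 69: opens ∋ x are {68, 69, 70}, {67, 68, 69, 70}; each meets A ∖ {69}, so x IS a limit point.
  x = 70: opens ∋ x are {68, 69, 70}, {67, 68, 69, 70}; each meets A ∖ {70}, so x IS a limit point.
Collecting: A' = {67, 69, 70}.


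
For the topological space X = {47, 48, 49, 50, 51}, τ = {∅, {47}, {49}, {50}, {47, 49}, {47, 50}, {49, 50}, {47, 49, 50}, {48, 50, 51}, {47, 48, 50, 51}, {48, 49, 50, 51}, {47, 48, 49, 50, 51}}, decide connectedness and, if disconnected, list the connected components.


(X, τ) is disconnected; components = [{47}, {49}, {48, 50, 51}].

Find clopen sets (U ∈ τ with X ∖ U ∈ τ):
  U = ∅, X ∖ U = {47, 48, 49, 50, 51} — both open, so U is clopen.
  U = {47}, X ∖ U = {48, 49, 50, 51} — both open, so U is clopen.
  U = {49}, X ∖ U = {47, 48, 50, 51} — both open, so U is clopen.
  U = {47, 49}, X ∖ U = {48, 50, 51} — both open, so U is clopen.
  U = {48, 50, 51}, X ∖ U = {47, 49} — both open, so U is clopen.
  U = {47, 48, 50, 51}, X ∖ U = {49} — both open, so U is clopen.
  U = {48, 49, 50, 51}, X ∖ U = {47} — both open, so U is clopen.
  U = {47, 48, 49, 50, 51}, X ∖ U = ∅ — both open, so U is clopen.
Nontrivial clopen(s) exist: e.g. {47, 48, 50, 51}. So (X, τ) is disconnected.
Compute connected components by grouping points that agree on all clopens:
  component: {47}
  component: {49}
  component: {48, 50, 51}


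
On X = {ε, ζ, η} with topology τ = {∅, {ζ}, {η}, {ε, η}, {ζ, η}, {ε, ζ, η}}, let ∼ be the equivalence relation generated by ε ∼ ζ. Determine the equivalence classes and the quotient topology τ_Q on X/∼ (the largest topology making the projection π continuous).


X/∼ = {[ε=ζ], [η]}; |τ_Q| = 3.

Equivalence classes: [ε=ζ], [η].
Quotient map π: X → X/∼ sends ε ↦ [ε=ζ], ζ ↦ [ε=ζ], η ↦ [η].
For each subset V ⊆ X/∼, compute π^{-1}(V) ⊆ X and check whether π^{-1}(V) ∈ τ. V is open in τ_Q iff π^{-1}(V) ∈ τ.
  V = {}: π^{-1}(V) = ∅ ∈ τ ✓.
  V = {[ε=ζ]}: π^{-1}(V) = {ε, ζ} ∉ τ ✗.
  V = {[η]}: π^{-1}(V) = {η} ∈ τ ✓.
  V = {[ε=ζ], [η]}: π^{-1}(V) = {ε, ζ, η} ∈ τ ✓.
Open sets in the quotient: τ_Q = {{}, {[η]}, {[ε=ζ], [η]}} (3 elements).


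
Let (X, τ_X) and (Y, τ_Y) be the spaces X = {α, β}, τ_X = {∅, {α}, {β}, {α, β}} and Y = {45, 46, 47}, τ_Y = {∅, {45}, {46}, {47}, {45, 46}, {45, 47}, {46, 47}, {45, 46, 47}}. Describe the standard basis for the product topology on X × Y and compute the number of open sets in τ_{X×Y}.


Basis B = {∅ × ∅, {α} × {45}, {α} × {46}, {α} × {47}, {β} × {45}, {β} × {46}, {β} × {47}, {α} × {45, 46}, {α} × {45, 47}, {α, β} × {45}, {α} × {46, 47}, {α, β} × {46}, {α, β} × {47}, {β} × {45, 46}, {β} × {45, 47}, {β} × {46, 47}, {α} × {45, 46, 47}, {β} × {45, 46, 47}, {α, β} × {45, 46}, {α, β} × {45, 47}, {α, β} × {46, 47}, {α, β} × {45, 46, 47}}; |τ_{X×Y}| = 64.

Enumerate products U × V with U ∈ τ_X, V ∈ τ_Y (deduplicated):
  ∅ × ∅ = {} (∅)
  {α} × {45} = {(α,45)}
  {α} × {46} = {(α,46)}
  {α} × {47} = {(α,47)}
  {β} × {45} = {(β,45)}
  {β} × {46} = {(β,46)}
  {β} × {47} = {(β,47)}
  {α} × {45, 46} = {(α,45), (α,46)}
  {α} × {45, 47} = {(α,45), (α,47)}
  {α, β} × {45} = {(α,45), (β,45)}
  {α} × {46, 47} = {(α,46), (α,47)}
  {α, β} × {46} = {(α,46), (β,46)}
  {α, β} × {47} = {(α,47), (β,47)}
  {β} × {45, 46} = {(β,45), (β,46)}
  {β} × {45, 47} = {(β,45), (β,47)}
  {β} × {46, 47} = {(β,46), (β,47)}
  {α} × {45, 46, 47} = {(α,45), (α,46), (α,47)}
  {β} × {45, 46, 47} = {(β,45), (β,46), (β,47)}
  {α, β} × {45, 46} = {(α,45), (α,46), (β,45), (β,46)}
  {α, β} × {45, 47} = {(α,45), (α,47), (β,45), (β,47)}
  {α, β} × {46, 47} = {(α,46), (α,47), (β,46), (β,47)}
  {α, β} × {45, 46, 47} = {(α,45), (α,46), (α,47), (β,45), (β,46), (β,47)}
These 22 distinct sets form the basis B.
Close under arbitrary unions to get τ_{X×Y}; counting gives |τ_{X×Y}| = 64.


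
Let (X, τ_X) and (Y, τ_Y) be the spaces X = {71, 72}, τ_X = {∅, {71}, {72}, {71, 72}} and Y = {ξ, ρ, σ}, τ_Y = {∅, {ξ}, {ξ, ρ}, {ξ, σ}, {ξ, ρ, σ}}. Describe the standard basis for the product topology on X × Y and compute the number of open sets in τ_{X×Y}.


Basis B = {∅ × ∅, {71} × {ξ}, {72} × {ξ}, {71} × {ξ, ρ}, {71} × {ξ, σ}, {71, 72} × {ξ}, {72} × {ξ, ρ}, {72} × {ξ, σ}, {71} × {ξ, ρ, σ}, {72} × {ξ, ρ, σ}, {71, 72} × {ξ, ρ}, {71, 72} × {ξ, σ}, {71, 72} × {ξ, ρ, σ}}; |τ_{X×Y}| = 25.

Enumerate products U × V with U ∈ τ_X, V ∈ τ_Y (deduplicated):
  ∅ × ∅ = {} (∅)
  {71} × {ξ} = {(71,ξ)}
  {72} × {ξ} = {(72,ξ)}
  {71} × {ξ, ρ} = {(71,ξ), (71,ρ)}
  {71} × {ξ, σ} = {(71,ξ), (71,σ)}
  {71, 72} × {ξ} = {(71,ξ), (72,ξ)}
  {72} × {ξ, ρ} = {(72,ξ), (72,ρ)}
  {72} × {ξ, σ} = {(72,ξ), (72,σ)}
  {71} × {ξ, ρ, σ} = {(71,ξ), (71,ρ), (71,σ)}
  {72} × {ξ, ρ, σ} = {(72,ξ), (72,ρ), (72,σ)}
  {71, 72} × {ξ, ρ} = {(71,ξ), (71,ρ), (72,ξ), (72,ρ)}
  {71, 72} × {ξ, σ} = {(71,ξ), (71,σ), (72,ξ), (72,σ)}
  {71, 72} × {ξ, ρ, σ} = {(71,ξ), (71,ρ), (71,σ), (72,ξ), (72,ρ), (72,σ)}
These 13 distinct sets form the basis B.
Close under arbitrary unions to get τ_{X×Y}; counting gives |τ_{X×Y}| = 25.


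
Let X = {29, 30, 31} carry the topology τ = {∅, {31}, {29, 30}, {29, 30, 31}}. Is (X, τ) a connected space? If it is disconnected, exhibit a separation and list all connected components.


(X, τ) is disconnected; components = [{31}, {29, 30}].

Find clopen sets (U ∈ τ with X ∖ U ∈ τ):
  U = ∅, X ∖ U = {29, 30, 31} — both open, so U is clopen.
  U = {31}, X ∖ U = {29, 30} — both open, so U is clopen.
  U = {29, 30}, X ∖ U = {31} — both open, so U is clopen.
  U = {29, 30, 31}, X ∖ U = ∅ — both open, so U is clopen.
Nontrivial clopen(s) exist: e.g. {31}. So (X, τ) is disconnected.
Compute connected components by grouping points that agree on all clopens:
  component: {31}
  component: {29, 30}


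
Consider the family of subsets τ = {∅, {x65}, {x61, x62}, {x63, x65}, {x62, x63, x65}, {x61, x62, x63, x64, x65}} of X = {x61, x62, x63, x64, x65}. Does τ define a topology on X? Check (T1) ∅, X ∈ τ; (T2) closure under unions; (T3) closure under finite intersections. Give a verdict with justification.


τ is NOT a topology on X.

Axiom (T1): ∅ ∈ τ? Yes; X ∈ τ? Yes.
Axiom (T2/T3): check pairwise unions and intersections of members of τ.
Counterexample for (T2): {x65} ∪ {x61, x62} = {x61, x62, x65} ∉ τ. Therefore τ is NOT a topology.


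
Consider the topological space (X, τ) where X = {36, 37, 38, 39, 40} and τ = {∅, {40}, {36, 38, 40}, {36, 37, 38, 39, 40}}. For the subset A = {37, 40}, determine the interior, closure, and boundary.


int(A) = {40}, cl(A) = {36, 37, 38, 39, 40}, ∂A = {36, 37, 38, 39}.

Closed sets in (X, τ) are complements of opens:
  closed(X, τ) = {∅, {37, 39}, {36, 37, 38, 39}, {36, 37, 38, 39, 40}}.
int(A) = ⋃ {U ∈ τ : U ⊆ A}. Opens contained in A: ∅, {40}.
Taking the union of these: int(A) = {40}.
cl(A) = ⋂ {C closed : A ⊆ C}. Closed sets containing A: {36, 37, 38, 39, 40}.
Intersecting these: cl(A) = {36, 37, 38, 39, 40}.
∂A = cl(A) ∖ int(A) = {36, 37, 38, 39, 40} ∖ {40} = {36, 37, 38, 39}.


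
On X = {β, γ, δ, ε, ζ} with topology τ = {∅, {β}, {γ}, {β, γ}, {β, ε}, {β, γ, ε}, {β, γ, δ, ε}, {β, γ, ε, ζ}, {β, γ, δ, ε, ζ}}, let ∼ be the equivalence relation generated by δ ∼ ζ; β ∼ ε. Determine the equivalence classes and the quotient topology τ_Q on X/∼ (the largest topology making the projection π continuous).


X/∼ = {[β=ε], [γ], [δ=ζ]}; |τ_Q| = 5.

Equivalence classes: [β=ε], [γ], [δ=ζ].
Quotient map π: X → X/∼ sends β ↦ [β=ε], γ ↦ [γ], δ ↦ [δ=ζ], ε ↦ [β=ε], ζ ↦ [δ=ζ].
For each subset V ⊆ X/∼, compute π^{-1}(V) ⊆ X and check whether π^{-1}(V) ∈ τ. V is open in τ_Q iff π^{-1}(V) ∈ τ.
  V = {}: π^{-1}(V) = ∅ ∈ τ ✓.
  V = {[β=ε]}: π^{-1}(V) = {β, ε} ∈ τ ✓.
  V = {[γ]}: π^{-1}(V) = {γ} ∈ τ ✓.
  V = {[β=ε], [γ]}: π^{-1}(V) = {β, γ, ε} ∈ τ ✓.
  V = {[δ=ζ]}: π^{-1}(V) = {δ, ζ} ∉ τ ✗.
  V = {[β=ε], [δ=ζ]}: π^{-1}(V) = {β, δ, ε, ζ} ∉ τ ✗.
  V = {[γ], [δ=ζ]}: π^{-1}(V) = {γ, δ, ζ} ∉ τ ✗.
  V = {[β=ε], [γ], [δ=ζ]}: π^{-1}(V) = {β, γ, δ, ε, ζ} ∈ τ ✓.
Open sets in the quotient: τ_Q = {{}, {[β=ε]}, {[γ]}, {[β=ε], [γ]}, {[β=ε], [γ], [δ=ζ]}} (5 elements).


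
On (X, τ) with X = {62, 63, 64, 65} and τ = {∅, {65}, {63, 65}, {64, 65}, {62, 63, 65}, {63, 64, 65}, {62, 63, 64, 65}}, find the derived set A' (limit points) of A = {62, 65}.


A' = {62, 63, 64}

For each x ∈ X, list the open sets U ∈ τ with x ∈ U, then check whether U ∩ (A ∖ {x}) ≠ ∅ for every such U.
  x = 62: opens ∋ x are {62, 63, 65}, {62, 63, 64, 65}; each meets A ∖ {62}, so x IS a limit point.
  x = 63: opens ∋ x are {63, 65}, {62, 63, 65}, {63, 64, 65}, {62, 63, 64, 65}; each meets A ∖ {63}, so x IS a limit point.
  x = 64: opens ∋ x are {64, 65}, {63, 64, 65}, {62, 63, 64, 65}; each meets A ∖ {64}, so x IS a limit point.
  x = 65: open {65} ∋ x has {65} ∩ (A ∖ {65}) = ∅, so x is NOT a limit point.
Collecting: A' = {62, 63, 64}.


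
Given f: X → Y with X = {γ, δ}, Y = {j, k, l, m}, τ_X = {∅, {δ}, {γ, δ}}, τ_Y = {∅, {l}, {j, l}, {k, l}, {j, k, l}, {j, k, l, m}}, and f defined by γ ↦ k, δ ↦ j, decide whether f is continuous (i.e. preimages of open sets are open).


f is NOT continuous.

Compute f^{-1}(U) for each U ∈ τ_Y:
  U = ∅: f^{-1}(U) = ∅ ∈ τ_X ✓.
  U = {l}: f^{-1}(U) = ∅ ∈ τ_X ✓.
  U = {j, l}: f^{-1}(U) = {δ} ∈ τ_X ✓.
  U = {k, l}: f^{-1}(U) = {γ} ∉ τ_X ✗.
  U = {j, k, l}: f^{-1}(U) = {γ, δ} ∈ τ_X ✓.
  U = {j, k, l, m}: f^{-1}(U) = {γ, δ} ∈ τ_X ✓.
Found U = {k, l} with f^{-1}(U) = {γ} not in τ_X. Therefore f is NOT continuous.


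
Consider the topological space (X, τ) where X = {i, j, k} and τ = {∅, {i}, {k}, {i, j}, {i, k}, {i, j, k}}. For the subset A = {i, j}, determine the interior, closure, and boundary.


int(A) = {i, j}, cl(A) = {i, j}, ∂A = ∅.

Closed sets in (X, τ) are complements of opens:
  closed(X, τ) = {∅, {j}, {k}, {i, j}, {j, k}, {i, j, k}}.
int(A) = ⋃ {U ∈ τ : U ⊆ A}. Opens contained in A: ∅, {i}, {i, j}.
Taking the union of these: int(A) = {i, j}.
cl(A) = ⋂ {C closed : A ⊆ C}. Closed sets containing A: {i, j}, {i, j, k}.
Intersecting these: cl(A) = {i, j}.
∂A = cl(A) ∖ int(A) = {i, j} ∖ {i, j} = ∅.


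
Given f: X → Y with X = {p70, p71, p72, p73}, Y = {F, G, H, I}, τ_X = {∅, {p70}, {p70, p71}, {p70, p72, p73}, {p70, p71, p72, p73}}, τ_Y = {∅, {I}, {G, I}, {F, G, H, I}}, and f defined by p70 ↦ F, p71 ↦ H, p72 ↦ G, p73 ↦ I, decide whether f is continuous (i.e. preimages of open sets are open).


f is NOT continuous.

Compute f^{-1}(U) for each U ∈ τ_Y:
  U = ∅: f^{-1}(U) = ∅ ∈ τ_X ✓.
  U = {I}: f^{-1}(U) = {p73} ∉ τ_X ✗.
  U = {G, I}: f^{-1}(U) = {p72, p73} ∉ τ_X ✗.
  U = {F, G, H, I}: f^{-1}(U) = {p70, p71, p72, p73} ∈ τ_X ✓.
Found U = {I} with f^{-1}(U) = {p73} not in τ_X. Therefore f is NOT continuous.


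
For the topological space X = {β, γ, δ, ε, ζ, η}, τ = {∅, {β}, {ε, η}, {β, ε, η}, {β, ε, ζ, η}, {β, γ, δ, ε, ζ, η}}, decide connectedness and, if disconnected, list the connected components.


(X, τ) is connected.

Find clopen sets (U ∈ τ with X ∖ U ∈ τ):
  U = ∅, X ∖ U = {β, γ, δ, ε, ζ, η} — both open, so U is clopen.
  U = {β, γ, δ, ε, ζ, η}, X ∖ U = ∅ — both open, so U is clopen.
Only trivial clopens (∅ and X) exist, so (X, τ) is connected.
Compute connected components by grouping points that agree on all clopens:
  component: {β, γ, δ, ε, ζ, η}


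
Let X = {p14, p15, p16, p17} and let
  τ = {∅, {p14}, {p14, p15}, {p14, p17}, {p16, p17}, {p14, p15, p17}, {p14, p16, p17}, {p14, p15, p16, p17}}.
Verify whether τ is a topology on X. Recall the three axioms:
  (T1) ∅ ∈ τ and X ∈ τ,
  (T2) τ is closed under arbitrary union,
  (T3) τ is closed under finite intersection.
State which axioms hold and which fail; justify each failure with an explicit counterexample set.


τ is NOT a topology on X.

Axiom (T1): ∅ ∈ τ? Yes; X ∈ τ? Yes.
Axiom (T2/T3): check pairwise unions and intersections of members of τ.
Counterexample for (T3): {p14, p17} ∩ {p16, p17} = {p17} ∉ τ. Therefore τ is NOT a topology.


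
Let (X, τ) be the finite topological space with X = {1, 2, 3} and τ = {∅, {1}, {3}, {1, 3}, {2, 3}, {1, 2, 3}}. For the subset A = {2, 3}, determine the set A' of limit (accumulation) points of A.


A' = {2}

For each x ∈ X, list the open sets U ∈ τ with x ∈ U, then check whether U ∩ (A ∖ {x}) ≠ ∅ for every such U.
  x = 1: open {1} ∋ x has {1} ∩ (A ∖ {1}) = ∅, so x is NOT a limit point.
  x = 2: opens ∋ x are {2, 3}, {1, 2, 3}; each meets A ∖ {2}, so x IS a limit point.
  x = 3: open {3} ∋ x has {3} ∩ (A ∖ {3}) = ∅, so x is NOT a limit point.
Collecting: A' = {2}.


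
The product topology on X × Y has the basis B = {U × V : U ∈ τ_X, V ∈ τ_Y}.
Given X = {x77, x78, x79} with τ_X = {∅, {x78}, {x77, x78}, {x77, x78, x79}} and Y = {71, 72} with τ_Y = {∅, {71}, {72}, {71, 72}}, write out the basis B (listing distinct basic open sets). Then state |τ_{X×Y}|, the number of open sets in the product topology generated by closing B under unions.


Basis B = {∅ × ∅, {x78} × {71}, {x78} × {72}, {x77, x78} × {71}, {x77, x78} × {72}, {x78} × {71, 72}, {x77, x78, x79} × {71}, {x77, x78, x79} × {72}, {x77, x78} × {71, 72}, {x77, x78, x79} × {71, 72}}; |τ_{X×Y}| = 16.

Enumerate products U × V with U ∈ τ_X, V ∈ τ_Y (deduplicated):
  ∅ × ∅ = {} (∅)
  {x78} × {71} = {(x78,71)}
  {x78} × {72} = {(x78,72)}
  {x77, x78} × {71} = {(x77,71), (x78,71)}
  {x77, x78} × {72} = {(x77,72), (x78,72)}
  {x78} × {71, 72} = {(x78,71), (x78,72)}
  {x77, x78, x79} × {71} = {(x77,71), (x78,71), (x79,71)}
  {x77, x78, x79} × {72} = {(x77,72), (x78,72), (x79,72)}
  {x77, x78} × {71, 72} = {(x77,71), (x77,72), (x78,71), (x78,72)}
  {x77, x78, x79} × {71, 72} = {(x77,71), (x77,72), (x78,71), (x78,72), (x79,71), (x79,72)}
These 10 distinct sets form the basis B.
Close under arbitrary unions to get τ_{X×Y}; counting gives |τ_{X×Y}| = 16.


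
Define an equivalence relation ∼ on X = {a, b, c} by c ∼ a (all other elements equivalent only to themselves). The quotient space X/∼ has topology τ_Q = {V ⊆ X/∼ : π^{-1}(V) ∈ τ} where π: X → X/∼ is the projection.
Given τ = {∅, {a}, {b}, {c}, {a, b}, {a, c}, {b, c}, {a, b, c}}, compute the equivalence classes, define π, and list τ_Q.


X/∼ = {[a=c], [b]}; |τ_Q| = 4.

Equivalence classes: [a=c], [b].
Quotient map π: X → X/∼ sends a ↦ [a=c], b ↦ [b], c ↦ [a=c].
For each subset V ⊆ X/∼, compute π^{-1}(V) ⊆ X and check whether π^{-1}(V) ∈ τ. V is open in τ_Q iff π^{-1}(V) ∈ τ.
  V = {}: π^{-1}(V) = ∅ ∈ τ ✓.
  V = {[a=c]}: π^{-1}(V) = {a, c} ∈ τ ✓.
  V = {[b]}: π^{-1}(V) = {b} ∈ τ ✓.
  V = {[a=c], [b]}: π^{-1}(V) = {a, b, c} ∈ τ ✓.
Open sets in the quotient: τ_Q = {{}, {[a=c]}, {[b]}, {[a=c], [b]}} (4 elements).


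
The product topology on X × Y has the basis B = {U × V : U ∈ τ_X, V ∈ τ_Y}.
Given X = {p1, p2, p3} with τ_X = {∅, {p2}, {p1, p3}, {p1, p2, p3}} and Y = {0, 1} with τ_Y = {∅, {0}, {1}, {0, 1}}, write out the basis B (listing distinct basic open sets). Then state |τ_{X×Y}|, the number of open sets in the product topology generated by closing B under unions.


Basis B = {∅ × ∅, {p2} × {0}, {p2} × {1}, {p1, p3} × {0}, {p1, p3} × {1}, {p2} × {0, 1}, {p1, p2, p3} × {0}, {p1, p2, p3} × {1}, {p1, p3} × {0, 1}, {p1, p2, p3} × {0, 1}}; |τ_{X×Y}| = 16.

Enumerate products U × V with U ∈ τ_X, V ∈ τ_Y (deduplicated):
  ∅ × ∅ = {} (∅)
  {p2} × {0} = {(p2,0)}
  {p2} × {1} = {(p2,1)}
  {p1, p3} × {0} = {(p1,0), (p3,0)}
  {p1, p3} × {1} = {(p1,1), (p3,1)}
  {p2} × {0, 1} = {(p2,0), (p2,1)}
  {p1, p2, p3} × {0} = {(p1,0), (p2,0), (p3,0)}
  {p1, p2, p3} × {1} = {(p1,1), (p2,1), (p3,1)}
  {p1, p3} × {0, 1} = {(p1,0), (p1,1), (p3,0), (p3,1)}
  {p1, p2, p3} × {0, 1} = {(p1,0), (p1,1), (p2,0), (p2,1), (p3,0), (p3,1)}
These 10 distinct sets form the basis B.
Close under arbitrary unions to get τ_{X×Y}; counting gives |τ_{X×Y}| = 16.


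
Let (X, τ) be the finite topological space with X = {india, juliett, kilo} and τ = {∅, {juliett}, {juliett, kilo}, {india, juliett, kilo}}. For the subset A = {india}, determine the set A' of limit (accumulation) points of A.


A' = ∅

For each x ∈ X, list the open sets U ∈ τ with x ∈ U, then check whether U ∩ (A ∖ {x}) ≠ ∅ for every such U.
  x = india: open {india, juliett, kilo} ∋ x has {india, juliett, kilo} ∩ (A ∖ {india}) = ∅, so x is NOT a limit point.
  x = juliett: open {juliett} ∋ x has {juliett} ∩ (A ∖ {juliett}) = ∅, so x is NOT a limit point.
  x = kilo: open {juliett, kilo} ∋ x has {juliett, kilo} ∩ (A ∖ {kilo}) = ∅, so x is NOT a limit point.
Collecting: A' = ∅.


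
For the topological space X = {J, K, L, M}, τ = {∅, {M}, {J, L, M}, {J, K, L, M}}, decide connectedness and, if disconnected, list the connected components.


(X, τ) is connected.

Find clopen sets (U ∈ τ with X ∖ U ∈ τ):
  U = ∅, X ∖ U = {J, K, L, M} — both open, so U is clopen.
  U = {J, K, L, M}, X ∖ U = ∅ — both open, so U is clopen.
Only trivial clopens (∅ and X) exist, so (X, τ) is connected.
Compute connected components by grouping points that agree on all clopens:
  component: {J, K, L, M}


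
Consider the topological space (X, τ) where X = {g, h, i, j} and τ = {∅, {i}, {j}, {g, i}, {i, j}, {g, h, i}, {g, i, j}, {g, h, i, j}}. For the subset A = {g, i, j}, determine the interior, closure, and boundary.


int(A) = {g, i, j}, cl(A) = {g, h, i, j}, ∂A = {h}.

Closed sets in (X, τ) are complements of opens:
  closed(X, τ) = {∅, {h}, {j}, {g, h}, {h, j}, {g, h, i}, {g, h, j}, {g, h, i, j}}.
int(A) = ⋃ {U ∈ τ : U ⊆ A}. Opens contained in A: ∅, {i}, {j}, {g, i}, {i, j}, {g, i, j}.
Taking the union of these: int(A) = {g, i, j}.
cl(A) = ⋂ {C closed : A ⊆ C}. Closed sets containing A: {g, h, i, j}.
Intersecting these: cl(A) = {g, h, i, j}.
∂A = cl(A) ∖ int(A) = {g, h, i, j} ∖ {g, i, j} = {h}.


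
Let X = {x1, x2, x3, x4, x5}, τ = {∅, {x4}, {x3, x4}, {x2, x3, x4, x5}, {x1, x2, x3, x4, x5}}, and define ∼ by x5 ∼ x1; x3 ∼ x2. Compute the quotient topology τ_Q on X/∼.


X/∼ = {[x1=x5], [x2=x3], [x4]}; |τ_Q| = 3.

Equivalence classes: [x1=x5], [x2=x3], [x4].
Quotient map π: X → X/∼ sends x1 ↦ [x1=x5], x2 ↦ [x2=x3], x3 ↦ [x2=x3], x4 ↦ [x4], x5 ↦ [x1=x5].
For each subset V ⊆ X/∼, compute π^{-1}(V) ⊆ X and check whether π^{-1}(V) ∈ τ. V is open in τ_Q iff π^{-1}(V) ∈ τ.
  V = {}: π^{-1}(V) = ∅ ∈ τ ✓.
  V = {[x1=x5]}: π^{-1}(V) = {x1, x5} ∉ τ ✗.
  V = {[x2=x3]}: π^{-1}(V) = {x2, x3} ∉ τ ✗.
  V = {[x1=x5], [x2=x3]}: π^{-1}(V) = {x1, x2, x3, x5} ∉ τ ✗.
  V = {[x4]}: π^{-1}(V) = {x4} ∈ τ ✓.
  V = {[x1=x5], [x4]}: π^{-1}(V) = {x1, x4, x5} ∉ τ ✗.
  V = {[x2=x3], [x4]}: π^{-1}(V) = {x2, x3, x4} ∉ τ ✗.
  V = {[x1=x5], [x2=x3], [x4]}: π^{-1}(V) = {x1, x2, x3, x4, x5} ∈ τ ✓.
Open sets in the quotient: τ_Q = {{}, {[x4]}, {[x1=x5], [x2=x3], [x4]}} (3 elements).


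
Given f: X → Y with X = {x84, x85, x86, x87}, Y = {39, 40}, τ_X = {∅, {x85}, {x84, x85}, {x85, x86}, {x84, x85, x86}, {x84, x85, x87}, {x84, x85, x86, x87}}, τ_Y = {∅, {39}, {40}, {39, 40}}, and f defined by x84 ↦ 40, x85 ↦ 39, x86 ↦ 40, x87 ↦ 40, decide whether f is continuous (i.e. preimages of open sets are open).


f is NOT continuous.

Compute f^{-1}(U) for each U ∈ τ_Y:
  U = ∅: f^{-1}(U) = ∅ ∈ τ_X ✓.
  U = {39}: f^{-1}(U) = {x85} ∈ τ_X ✓.
  U = {40}: f^{-1}(U) = {x84, x86, x87} ∉ τ_X ✗.
  U = {39, 40}: f^{-1}(U) = {x84, x85, x86, x87} ∈ τ_X ✓.
Found U = {40} with f^{-1}(U) = {x84, x86, x87} not in τ_X. Therefore f is NOT continuous.
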